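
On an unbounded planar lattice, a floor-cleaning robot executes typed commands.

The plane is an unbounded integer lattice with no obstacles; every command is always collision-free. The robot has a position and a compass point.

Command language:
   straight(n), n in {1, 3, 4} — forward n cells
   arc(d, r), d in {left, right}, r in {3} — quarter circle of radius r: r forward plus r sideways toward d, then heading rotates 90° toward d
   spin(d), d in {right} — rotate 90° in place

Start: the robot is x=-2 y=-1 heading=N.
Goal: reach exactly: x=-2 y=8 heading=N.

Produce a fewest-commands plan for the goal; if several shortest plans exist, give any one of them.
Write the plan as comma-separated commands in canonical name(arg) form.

straight(1), straight(4), straight(4)

start: x=-2 y=-1 heading=N
[1] after straight(1): x=-2 y=0 heading=N
[2] after straight(4): x=-2 y=4 heading=N
[3] after straight(4): x=-2 y=8 heading=N
nothing shorter than 3 reaches the goal.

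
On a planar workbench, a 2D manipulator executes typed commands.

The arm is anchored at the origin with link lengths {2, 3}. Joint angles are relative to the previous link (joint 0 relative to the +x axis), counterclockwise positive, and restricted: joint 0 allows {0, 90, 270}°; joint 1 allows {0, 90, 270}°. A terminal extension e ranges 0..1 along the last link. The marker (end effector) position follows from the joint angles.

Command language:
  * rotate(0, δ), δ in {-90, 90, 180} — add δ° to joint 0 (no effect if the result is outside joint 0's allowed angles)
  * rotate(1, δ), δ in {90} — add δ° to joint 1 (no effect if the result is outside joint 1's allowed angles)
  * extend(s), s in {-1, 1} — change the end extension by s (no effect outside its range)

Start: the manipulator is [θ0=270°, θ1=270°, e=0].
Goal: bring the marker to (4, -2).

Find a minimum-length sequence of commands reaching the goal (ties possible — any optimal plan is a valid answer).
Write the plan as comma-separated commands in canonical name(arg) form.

t0: [θ0=270°, θ1=270°, e=0]
[1] after rotate(1, 90): [θ0=270°, θ1=0°, e=0]
[2] after rotate(1, 90): [θ0=270°, θ1=90°, e=0]
[3] after extend(1): [θ0=270°, θ1=90°, e=1]
nothing shorter than 3 reaches the goal.

rotate(1, 90), rotate(1, 90), extend(1)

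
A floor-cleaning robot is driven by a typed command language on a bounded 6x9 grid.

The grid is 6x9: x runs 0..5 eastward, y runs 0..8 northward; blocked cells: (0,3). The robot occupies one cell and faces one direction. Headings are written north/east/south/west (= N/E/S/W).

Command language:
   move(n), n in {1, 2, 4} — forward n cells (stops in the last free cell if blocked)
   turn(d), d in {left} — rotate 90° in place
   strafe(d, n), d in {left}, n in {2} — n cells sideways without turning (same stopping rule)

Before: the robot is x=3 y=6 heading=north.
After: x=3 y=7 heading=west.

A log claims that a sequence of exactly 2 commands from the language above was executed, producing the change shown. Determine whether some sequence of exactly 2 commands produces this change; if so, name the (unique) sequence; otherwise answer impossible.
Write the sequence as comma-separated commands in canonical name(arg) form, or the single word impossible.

key: position moved to (3,7) AND the heading swung to W — translation plus rotation needed
t0: x=3 y=6 heading=north
step 1 (move(1)): x=3 y=7 heading=north
step 2 (turn(left)): x=3 y=7 heading=west
no rival 2-sequence matches.

move(1), turn(left)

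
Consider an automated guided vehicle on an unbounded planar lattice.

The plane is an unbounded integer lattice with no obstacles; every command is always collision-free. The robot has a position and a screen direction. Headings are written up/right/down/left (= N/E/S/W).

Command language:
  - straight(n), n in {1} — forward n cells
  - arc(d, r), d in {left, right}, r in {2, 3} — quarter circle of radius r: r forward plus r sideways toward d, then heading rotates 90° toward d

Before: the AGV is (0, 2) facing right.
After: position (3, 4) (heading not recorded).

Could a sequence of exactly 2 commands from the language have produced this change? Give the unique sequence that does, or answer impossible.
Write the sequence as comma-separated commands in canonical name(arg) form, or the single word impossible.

key: order matters: swapping straight(1) and arc(left, 2) lands elsewhere
initial: (0, 2) facing right
1. straight(1) → (1, 2) facing right
2. arc(left, 2) → (3, 4) facing up
uniquely the one of 25 2-step routes that fits.

straight(1), arc(left, 2)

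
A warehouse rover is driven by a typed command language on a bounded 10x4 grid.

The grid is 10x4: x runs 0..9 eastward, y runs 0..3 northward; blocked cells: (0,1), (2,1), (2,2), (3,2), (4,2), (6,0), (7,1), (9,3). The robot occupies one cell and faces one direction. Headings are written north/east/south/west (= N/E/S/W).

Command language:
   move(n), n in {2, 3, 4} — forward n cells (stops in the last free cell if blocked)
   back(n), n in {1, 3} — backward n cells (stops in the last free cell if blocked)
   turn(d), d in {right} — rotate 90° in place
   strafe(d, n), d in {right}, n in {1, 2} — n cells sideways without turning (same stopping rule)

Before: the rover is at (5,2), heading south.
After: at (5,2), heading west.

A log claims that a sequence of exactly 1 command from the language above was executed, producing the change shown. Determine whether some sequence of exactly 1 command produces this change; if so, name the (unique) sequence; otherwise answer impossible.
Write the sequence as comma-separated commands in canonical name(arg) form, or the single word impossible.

turn(right)

key: (5,2) unchanged — the single command moves nothing
t0: at (5,2), heading south
t=1 turn(right) ⇒ at (5,2), heading west
no rival 1-sequence matches.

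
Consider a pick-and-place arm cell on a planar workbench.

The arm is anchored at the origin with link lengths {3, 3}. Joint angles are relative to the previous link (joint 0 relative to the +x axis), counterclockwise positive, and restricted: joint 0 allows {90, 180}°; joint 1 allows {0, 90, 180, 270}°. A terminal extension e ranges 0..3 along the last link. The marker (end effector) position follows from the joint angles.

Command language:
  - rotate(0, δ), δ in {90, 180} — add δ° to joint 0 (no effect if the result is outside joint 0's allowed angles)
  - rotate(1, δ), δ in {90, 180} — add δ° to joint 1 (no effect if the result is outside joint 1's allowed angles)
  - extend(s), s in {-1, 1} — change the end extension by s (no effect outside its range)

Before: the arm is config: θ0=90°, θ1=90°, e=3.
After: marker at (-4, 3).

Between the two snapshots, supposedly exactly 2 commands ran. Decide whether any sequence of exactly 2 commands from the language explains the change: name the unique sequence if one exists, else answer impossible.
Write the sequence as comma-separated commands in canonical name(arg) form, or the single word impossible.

extend(-1), extend(-1)

start: config: θ0=90°, θ1=90°, e=3
t=1 extend(-1) ⇒ config: θ0=90°, θ1=90°, e=2
t=2 extend(-1) ⇒ config: θ0=90°, θ1=90°, e=1
uniquely the one of 36 2-step routes that fits.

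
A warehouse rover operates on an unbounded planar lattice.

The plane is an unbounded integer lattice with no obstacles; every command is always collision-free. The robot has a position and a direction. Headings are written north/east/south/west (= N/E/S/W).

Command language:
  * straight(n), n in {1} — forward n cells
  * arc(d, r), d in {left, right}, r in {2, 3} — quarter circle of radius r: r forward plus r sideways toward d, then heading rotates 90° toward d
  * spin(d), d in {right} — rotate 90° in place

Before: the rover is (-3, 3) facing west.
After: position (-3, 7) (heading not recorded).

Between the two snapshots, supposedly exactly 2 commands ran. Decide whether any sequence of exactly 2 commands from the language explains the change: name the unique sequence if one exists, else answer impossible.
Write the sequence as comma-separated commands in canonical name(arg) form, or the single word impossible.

arc(right, 2), arc(right, 2)

start: (-3, 3) facing west
step 1 (arc(right, 2)): (-5, 5) facing north
step 2 (arc(right, 2)): (-3, 7) facing east
no rival 2-sequence matches.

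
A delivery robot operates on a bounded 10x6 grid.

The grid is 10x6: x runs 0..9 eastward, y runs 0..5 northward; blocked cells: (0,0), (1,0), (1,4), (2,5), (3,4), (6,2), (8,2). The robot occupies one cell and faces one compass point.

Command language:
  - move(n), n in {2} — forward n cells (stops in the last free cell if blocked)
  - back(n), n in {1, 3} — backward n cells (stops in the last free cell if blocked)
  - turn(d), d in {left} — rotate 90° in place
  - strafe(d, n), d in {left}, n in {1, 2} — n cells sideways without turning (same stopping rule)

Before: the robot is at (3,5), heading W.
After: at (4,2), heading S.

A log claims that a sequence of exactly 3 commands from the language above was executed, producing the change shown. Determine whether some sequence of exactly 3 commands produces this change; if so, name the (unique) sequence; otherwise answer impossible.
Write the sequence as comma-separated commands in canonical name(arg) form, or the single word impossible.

every 3-command combo misses the target.

impossible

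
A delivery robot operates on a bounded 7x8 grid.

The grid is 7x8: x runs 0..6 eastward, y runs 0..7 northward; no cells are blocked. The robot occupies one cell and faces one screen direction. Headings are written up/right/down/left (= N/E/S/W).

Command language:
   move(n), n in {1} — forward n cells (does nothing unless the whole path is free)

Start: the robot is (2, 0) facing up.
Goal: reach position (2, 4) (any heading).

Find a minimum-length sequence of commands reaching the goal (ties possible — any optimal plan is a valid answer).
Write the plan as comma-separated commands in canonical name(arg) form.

begin: (2, 0) facing up
1. move(1) → (2, 1) facing up
2. move(1) → (2, 2) facing up
3. move(1) → (2, 3) facing up
4. move(1) → (2, 4) facing up
shorter routes all fall short; 4 is best.

move(1), move(1), move(1), move(1)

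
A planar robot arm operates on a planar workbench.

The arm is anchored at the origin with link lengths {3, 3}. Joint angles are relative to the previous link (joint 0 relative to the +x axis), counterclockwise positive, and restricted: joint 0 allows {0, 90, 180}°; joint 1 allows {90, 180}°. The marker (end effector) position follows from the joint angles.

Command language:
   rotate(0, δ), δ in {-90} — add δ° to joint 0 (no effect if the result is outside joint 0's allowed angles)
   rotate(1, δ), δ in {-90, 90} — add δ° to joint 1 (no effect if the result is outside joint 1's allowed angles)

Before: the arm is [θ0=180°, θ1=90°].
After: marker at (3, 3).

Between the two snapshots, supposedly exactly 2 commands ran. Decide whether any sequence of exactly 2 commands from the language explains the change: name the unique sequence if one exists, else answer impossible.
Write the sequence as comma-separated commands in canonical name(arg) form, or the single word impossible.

rotate(0, -90), rotate(0, -90)

start: [θ0=180°, θ1=90°]
1. rotate(0, -90) → [θ0=90°, θ1=90°]
2. rotate(0, -90) → [θ0=0°, θ1=90°]
no rival 2-sequence matches.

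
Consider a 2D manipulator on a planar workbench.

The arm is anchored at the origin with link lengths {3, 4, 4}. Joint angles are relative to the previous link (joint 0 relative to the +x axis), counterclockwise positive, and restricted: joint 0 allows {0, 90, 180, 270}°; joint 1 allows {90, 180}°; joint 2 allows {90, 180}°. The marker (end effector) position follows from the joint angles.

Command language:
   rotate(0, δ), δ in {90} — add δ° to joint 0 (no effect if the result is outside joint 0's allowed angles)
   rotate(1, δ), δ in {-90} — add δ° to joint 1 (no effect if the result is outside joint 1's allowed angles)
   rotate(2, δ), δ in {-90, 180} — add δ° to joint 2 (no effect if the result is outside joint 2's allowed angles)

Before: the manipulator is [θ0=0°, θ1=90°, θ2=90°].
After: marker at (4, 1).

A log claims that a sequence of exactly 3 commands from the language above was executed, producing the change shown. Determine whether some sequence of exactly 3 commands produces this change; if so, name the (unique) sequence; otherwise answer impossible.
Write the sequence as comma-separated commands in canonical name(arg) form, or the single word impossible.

initial: [θ0=0°, θ1=90°, θ2=90°]
1. rotate(0, 90) → [θ0=90°, θ1=90°, θ2=90°]
2. rotate(0, 90) → [θ0=180°, θ1=90°, θ2=90°]
3. rotate(0, 90) → [θ0=270°, θ1=90°, θ2=90°]
uniquely the one of 64 3-step routes that fits.

rotate(0, 90), rotate(0, 90), rotate(0, 90)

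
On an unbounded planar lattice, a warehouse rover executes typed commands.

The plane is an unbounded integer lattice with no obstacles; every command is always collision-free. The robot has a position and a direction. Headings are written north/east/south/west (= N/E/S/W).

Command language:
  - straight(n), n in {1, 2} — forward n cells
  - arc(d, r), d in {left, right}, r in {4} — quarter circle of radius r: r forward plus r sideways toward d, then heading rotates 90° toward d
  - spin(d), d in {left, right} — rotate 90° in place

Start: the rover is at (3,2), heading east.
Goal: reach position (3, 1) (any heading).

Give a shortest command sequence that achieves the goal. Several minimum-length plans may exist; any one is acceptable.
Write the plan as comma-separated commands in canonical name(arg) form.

initial: at (3,2), heading east
[1] after spin(right): at (3,2), heading south
[2] after straight(1): at (3,1), heading south
shorter routes all fall short; 2 is best.

spin(right), straight(1)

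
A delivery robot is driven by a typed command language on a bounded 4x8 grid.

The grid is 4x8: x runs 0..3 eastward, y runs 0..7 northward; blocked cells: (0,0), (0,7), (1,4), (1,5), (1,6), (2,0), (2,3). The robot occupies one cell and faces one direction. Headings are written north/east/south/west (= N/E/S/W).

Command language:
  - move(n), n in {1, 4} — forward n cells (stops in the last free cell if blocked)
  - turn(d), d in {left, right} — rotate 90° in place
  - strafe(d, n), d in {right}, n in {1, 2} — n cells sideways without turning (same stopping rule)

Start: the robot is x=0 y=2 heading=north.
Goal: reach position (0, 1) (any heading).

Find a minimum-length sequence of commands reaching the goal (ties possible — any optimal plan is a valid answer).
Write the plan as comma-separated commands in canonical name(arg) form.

t0: x=0 y=2 heading=north
1. turn(right) → x=0 y=2 heading=east
2. strafe(right, 2) → x=0 y=1 heading=east
nothing shorter than 2 reaches the goal.

turn(right), strafe(right, 2)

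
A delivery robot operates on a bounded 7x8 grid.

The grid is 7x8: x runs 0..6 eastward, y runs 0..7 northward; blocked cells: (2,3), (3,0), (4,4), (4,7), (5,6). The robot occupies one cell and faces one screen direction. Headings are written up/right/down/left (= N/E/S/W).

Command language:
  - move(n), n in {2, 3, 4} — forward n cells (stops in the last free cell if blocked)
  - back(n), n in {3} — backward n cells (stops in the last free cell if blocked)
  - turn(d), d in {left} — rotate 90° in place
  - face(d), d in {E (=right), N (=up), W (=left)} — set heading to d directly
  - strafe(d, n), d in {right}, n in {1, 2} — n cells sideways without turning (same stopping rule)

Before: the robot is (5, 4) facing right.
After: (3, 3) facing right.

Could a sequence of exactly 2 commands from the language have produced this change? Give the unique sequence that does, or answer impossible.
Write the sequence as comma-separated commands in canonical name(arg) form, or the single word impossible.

strafe(right, 1), back(3)

key: running back(3) before strafe(right, 1) would end elsewhere — order is forced
from: (5, 4) facing right
1. strafe(right, 1) → (5, 3) facing right
2. back(3) → (3, 3) facing right
uniquely the one of 100 2-step routes that fits.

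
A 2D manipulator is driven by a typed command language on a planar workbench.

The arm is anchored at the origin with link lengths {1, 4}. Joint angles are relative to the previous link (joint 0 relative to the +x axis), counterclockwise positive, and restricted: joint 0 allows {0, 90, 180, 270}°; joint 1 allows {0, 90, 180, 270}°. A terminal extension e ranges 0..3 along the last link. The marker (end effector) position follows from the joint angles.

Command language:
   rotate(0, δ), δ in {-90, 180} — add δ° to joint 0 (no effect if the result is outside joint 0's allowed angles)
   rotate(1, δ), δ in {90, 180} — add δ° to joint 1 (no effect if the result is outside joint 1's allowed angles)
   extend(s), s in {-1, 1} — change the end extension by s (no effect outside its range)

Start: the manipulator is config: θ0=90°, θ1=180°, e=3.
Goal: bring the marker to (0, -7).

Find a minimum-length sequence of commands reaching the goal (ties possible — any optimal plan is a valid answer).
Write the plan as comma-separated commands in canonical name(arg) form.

extend(-1), rotate(0, 180), rotate(1, 180)

begin: config: θ0=90°, θ1=180°, e=3
1. extend(-1) → config: θ0=90°, θ1=180°, e=2
2. rotate(0, 180) → config: θ0=270°, θ1=180°, e=2
3. rotate(1, 180) → config: θ0=270°, θ1=0°, e=2
nothing shorter than 3 reaches the goal.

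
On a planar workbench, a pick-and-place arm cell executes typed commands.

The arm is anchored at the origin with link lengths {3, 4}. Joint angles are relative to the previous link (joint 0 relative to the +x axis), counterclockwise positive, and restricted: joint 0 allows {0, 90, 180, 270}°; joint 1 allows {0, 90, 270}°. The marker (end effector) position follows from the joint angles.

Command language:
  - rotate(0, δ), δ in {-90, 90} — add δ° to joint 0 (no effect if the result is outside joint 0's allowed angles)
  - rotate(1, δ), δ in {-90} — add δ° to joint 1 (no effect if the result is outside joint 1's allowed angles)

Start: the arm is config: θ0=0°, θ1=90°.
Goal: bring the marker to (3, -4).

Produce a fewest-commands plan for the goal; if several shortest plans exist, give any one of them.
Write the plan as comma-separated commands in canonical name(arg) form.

rotate(1, -90), rotate(1, -90)

initial: config: θ0=0°, θ1=90°
step 1 (rotate(1, -90)): config: θ0=0°, θ1=0°
step 2 (rotate(1, -90)): config: θ0=0°, θ1=270°
nothing shorter than 2 reaches the goal.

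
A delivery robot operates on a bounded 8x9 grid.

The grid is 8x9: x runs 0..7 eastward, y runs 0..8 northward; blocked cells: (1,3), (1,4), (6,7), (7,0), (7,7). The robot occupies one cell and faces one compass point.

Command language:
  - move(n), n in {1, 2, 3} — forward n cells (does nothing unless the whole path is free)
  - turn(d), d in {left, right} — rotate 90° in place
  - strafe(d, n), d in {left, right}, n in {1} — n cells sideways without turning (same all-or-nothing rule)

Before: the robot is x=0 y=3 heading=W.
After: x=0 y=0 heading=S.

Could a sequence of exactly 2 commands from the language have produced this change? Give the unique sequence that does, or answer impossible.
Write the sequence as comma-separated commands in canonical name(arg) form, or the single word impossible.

turn(left), move(3)

key: running move(3) before turn(left) would end elsewhere — order is forced
begin: x=0 y=3 heading=W
step 1 (turn(left)): x=0 y=3 heading=S
step 2 (move(3)): x=0 y=0 heading=S
all 49 alternatives checked — unique.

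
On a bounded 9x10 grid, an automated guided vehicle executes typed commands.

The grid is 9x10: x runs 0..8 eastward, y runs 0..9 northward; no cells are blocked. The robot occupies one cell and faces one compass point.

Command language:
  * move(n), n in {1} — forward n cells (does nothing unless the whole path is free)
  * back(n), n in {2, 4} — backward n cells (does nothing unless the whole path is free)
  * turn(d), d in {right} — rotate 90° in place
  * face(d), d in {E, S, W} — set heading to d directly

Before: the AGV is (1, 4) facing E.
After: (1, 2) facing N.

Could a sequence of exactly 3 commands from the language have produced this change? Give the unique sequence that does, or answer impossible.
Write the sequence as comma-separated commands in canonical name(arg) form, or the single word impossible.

face(W), turn(right), back(2)

key: position moved to (1,2) AND the heading swung to N — translation plus rotation needed
t0: (1, 4) facing E
[1] after face(W): (1, 4) facing W
[2] after turn(right): (1, 4) facing N
[3] after back(2): (1, 2) facing N
no other 3-command option fits: unique.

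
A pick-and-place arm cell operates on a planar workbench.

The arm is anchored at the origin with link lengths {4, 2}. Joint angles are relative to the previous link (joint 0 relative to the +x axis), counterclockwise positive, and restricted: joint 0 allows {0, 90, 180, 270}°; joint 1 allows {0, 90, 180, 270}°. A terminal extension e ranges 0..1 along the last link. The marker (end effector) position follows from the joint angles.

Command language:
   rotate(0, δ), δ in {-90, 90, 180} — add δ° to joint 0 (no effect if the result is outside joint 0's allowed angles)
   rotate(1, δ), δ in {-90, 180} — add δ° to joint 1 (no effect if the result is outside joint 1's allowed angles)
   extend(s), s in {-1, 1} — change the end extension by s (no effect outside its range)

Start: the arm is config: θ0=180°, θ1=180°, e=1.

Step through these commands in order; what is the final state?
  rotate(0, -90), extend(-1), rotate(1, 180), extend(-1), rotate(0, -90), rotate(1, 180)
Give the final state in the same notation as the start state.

initial: config: θ0=180°, θ1=180°, e=1
step 1 (rotate(0, -90)): config: θ0=90°, θ1=180°, e=1
step 2 (extend(-1)): config: θ0=90°, θ1=180°, e=0
step 3 (rotate(1, 180)): config: θ0=90°, θ1=0°, e=0
step 4 (extend(-1)): config: θ0=90°, θ1=0°, e=0
step 5 (rotate(0, -90)): config: θ0=0°, θ1=0°, e=0
step 6 (rotate(1, 180)): config: θ0=0°, θ1=180°, e=0

config: θ0=0°, θ1=180°, e=0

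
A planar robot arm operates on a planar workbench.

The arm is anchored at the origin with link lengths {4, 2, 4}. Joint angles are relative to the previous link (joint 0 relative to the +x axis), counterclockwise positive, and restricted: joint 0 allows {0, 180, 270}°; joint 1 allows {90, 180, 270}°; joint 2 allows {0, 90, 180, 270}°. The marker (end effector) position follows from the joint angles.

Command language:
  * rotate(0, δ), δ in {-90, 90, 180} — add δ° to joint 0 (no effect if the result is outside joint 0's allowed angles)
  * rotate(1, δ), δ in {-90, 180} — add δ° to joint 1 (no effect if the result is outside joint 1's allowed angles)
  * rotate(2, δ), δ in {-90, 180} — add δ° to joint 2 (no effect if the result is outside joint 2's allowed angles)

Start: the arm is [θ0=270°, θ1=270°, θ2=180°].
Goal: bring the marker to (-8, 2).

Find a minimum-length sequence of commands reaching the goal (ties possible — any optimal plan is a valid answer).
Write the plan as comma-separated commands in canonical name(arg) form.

t0: [θ0=270°, θ1=270°, θ2=180°]
t=1 rotate(2, -90) ⇒ [θ0=270°, θ1=270°, θ2=90°]
t=2 rotate(0, -90) ⇒ [θ0=180°, θ1=270°, θ2=90°]
no 1-step plan works, so 2 is optimal.

rotate(2, -90), rotate(0, -90)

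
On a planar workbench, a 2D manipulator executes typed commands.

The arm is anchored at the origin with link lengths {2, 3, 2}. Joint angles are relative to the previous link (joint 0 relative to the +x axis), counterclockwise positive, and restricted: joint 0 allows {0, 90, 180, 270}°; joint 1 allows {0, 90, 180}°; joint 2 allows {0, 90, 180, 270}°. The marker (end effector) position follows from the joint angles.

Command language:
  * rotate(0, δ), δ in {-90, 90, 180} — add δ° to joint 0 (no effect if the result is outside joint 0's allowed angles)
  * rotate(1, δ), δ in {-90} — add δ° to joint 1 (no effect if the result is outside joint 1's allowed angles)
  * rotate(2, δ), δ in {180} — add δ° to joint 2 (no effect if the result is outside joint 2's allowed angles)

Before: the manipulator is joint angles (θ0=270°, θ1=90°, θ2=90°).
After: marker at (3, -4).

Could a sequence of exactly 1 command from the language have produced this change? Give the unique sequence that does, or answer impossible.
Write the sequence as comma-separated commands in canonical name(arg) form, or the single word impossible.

begin: joint angles (θ0=270°, θ1=90°, θ2=90°)
t=1 rotate(2, 180) ⇒ joint angles (θ0=270°, θ1=90°, θ2=270°)
no rival 1-sequence matches.

rotate(2, 180)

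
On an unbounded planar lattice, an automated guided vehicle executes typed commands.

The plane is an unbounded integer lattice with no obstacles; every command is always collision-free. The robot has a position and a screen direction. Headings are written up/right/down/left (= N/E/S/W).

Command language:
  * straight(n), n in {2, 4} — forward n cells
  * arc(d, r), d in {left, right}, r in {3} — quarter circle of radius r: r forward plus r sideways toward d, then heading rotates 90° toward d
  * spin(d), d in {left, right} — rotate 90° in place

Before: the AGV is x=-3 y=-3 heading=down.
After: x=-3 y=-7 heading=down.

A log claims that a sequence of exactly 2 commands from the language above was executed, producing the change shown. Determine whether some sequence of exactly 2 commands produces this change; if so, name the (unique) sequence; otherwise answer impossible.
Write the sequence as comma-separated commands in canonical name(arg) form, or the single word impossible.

key: still facing S at the end — nothing in the sequence rotates
begin: x=-3 y=-3 heading=down
t=1 straight(2) ⇒ x=-3 y=-5 heading=down
t=2 straight(2) ⇒ x=-3 y=-7 heading=down
uniquely the one of 36 2-step routes that fits.

straight(2), straight(2)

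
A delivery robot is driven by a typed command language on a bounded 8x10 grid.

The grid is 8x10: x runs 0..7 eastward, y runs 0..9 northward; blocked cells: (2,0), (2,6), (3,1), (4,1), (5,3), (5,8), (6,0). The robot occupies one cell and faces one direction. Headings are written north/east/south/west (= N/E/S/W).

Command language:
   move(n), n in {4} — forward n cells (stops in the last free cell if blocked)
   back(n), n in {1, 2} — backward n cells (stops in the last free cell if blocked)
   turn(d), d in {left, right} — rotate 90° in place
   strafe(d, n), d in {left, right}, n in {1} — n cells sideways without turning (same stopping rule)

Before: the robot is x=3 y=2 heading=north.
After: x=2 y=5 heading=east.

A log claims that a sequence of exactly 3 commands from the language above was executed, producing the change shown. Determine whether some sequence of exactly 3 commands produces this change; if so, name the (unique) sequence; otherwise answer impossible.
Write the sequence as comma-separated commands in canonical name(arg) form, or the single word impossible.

key: running turn(right) before strafe(left, 1) would end elsewhere — order is forced
t0: x=3 y=2 heading=north
1. strafe(left, 1) → x=2 y=2 heading=north
2. move(4) → x=2 y=5 heading=north
3. turn(right) → x=2 y=5 heading=east
no rival 3-sequence matches.

strafe(left, 1), move(4), turn(right)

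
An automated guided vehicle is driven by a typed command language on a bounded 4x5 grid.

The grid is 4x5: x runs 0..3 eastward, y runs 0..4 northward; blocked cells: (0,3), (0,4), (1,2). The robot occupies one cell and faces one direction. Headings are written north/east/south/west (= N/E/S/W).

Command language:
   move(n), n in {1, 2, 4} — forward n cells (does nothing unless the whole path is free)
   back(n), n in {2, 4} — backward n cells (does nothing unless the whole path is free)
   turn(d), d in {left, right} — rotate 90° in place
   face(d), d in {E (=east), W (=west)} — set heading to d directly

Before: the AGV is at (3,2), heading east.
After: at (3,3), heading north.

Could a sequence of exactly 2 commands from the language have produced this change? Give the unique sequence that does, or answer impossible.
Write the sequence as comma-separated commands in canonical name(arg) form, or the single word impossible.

turn(left), move(1)

key: running move(1) before turn(left) would end elsewhere — order is forced
from: at (3,2), heading east
[1] after turn(left): at (3,2), heading north
[2] after move(1): at (3,3), heading north
all 81 alternatives checked — unique.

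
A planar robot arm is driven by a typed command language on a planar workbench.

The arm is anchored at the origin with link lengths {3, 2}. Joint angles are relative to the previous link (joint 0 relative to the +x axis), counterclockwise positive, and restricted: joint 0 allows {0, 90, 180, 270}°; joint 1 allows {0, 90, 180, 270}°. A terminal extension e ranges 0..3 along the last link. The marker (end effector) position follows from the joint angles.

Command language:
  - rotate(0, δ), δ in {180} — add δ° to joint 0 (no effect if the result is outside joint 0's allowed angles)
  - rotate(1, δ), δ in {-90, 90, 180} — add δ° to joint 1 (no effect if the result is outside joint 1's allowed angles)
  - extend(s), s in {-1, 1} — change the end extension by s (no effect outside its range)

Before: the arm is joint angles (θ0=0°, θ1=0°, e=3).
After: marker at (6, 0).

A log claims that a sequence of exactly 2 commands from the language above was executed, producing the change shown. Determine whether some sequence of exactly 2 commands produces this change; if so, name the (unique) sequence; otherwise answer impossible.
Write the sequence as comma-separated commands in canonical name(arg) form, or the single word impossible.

t0: joint angles (θ0=0°, θ1=0°, e=3)
t=1 extend(-1) ⇒ joint angles (θ0=0°, θ1=0°, e=2)
t=2 extend(-1) ⇒ joint angles (θ0=0°, θ1=0°, e=1)
uniquely the one of 36 2-step routes that fits.

extend(-1), extend(-1)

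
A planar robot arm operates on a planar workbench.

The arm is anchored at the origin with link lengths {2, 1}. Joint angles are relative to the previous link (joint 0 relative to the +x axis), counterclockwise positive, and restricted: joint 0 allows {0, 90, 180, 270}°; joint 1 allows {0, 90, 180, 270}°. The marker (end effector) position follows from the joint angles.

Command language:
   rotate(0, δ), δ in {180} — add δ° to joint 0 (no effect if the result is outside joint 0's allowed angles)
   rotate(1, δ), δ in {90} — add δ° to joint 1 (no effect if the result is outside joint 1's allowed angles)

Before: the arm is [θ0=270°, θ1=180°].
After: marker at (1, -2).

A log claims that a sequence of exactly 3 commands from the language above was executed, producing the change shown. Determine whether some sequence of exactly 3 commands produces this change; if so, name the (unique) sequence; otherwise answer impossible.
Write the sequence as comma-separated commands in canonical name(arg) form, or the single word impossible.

initial: [θ0=270°, θ1=180°]
1. rotate(1, 90) → [θ0=270°, θ1=270°]
2. rotate(1, 90) → [θ0=270°, θ1=0°]
3. rotate(1, 90) → [θ0=270°, θ1=90°]
no other 3-command option fits: unique.

rotate(1, 90), rotate(1, 90), rotate(1, 90)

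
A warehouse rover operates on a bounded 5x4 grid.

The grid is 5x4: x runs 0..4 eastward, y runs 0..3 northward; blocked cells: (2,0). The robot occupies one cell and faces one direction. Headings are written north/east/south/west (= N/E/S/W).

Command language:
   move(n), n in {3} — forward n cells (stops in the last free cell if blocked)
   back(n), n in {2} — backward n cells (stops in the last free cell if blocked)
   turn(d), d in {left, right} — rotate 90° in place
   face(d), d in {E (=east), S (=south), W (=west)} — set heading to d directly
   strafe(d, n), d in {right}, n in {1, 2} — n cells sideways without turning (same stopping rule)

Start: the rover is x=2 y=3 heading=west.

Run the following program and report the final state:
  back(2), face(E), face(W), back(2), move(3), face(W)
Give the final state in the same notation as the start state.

x=1 y=3 heading=west

t0: x=2 y=3 heading=west
1. back(2) → x=4 y=3 heading=west
2. face(E) → x=4 y=3 heading=east
3. face(W) → x=4 y=3 heading=west
4. back(2) → x=4 y=3 heading=west
5. move(3) → x=1 y=3 heading=west
6. face(W) → x=1 y=3 heading=west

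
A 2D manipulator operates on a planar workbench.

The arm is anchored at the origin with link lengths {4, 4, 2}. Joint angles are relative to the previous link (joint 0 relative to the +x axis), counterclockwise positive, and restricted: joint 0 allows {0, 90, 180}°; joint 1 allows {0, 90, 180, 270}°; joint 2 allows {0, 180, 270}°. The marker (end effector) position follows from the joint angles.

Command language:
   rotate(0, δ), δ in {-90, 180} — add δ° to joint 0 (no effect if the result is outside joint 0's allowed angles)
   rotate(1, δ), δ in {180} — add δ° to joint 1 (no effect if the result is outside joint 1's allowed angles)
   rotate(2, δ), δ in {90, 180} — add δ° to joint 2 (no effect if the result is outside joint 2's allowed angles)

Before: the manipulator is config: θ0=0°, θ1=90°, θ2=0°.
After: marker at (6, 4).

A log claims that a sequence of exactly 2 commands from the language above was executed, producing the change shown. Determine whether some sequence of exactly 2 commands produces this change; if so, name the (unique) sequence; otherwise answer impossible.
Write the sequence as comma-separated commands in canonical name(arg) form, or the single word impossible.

rotate(2, 180), rotate(2, 90)

key: running rotate(2, 90) before rotate(2, 180) would end elsewhere — order is forced
from: config: θ0=0°, θ1=90°, θ2=0°
1. rotate(2, 180) → config: θ0=0°, θ1=90°, θ2=180°
2. rotate(2, 90) → config: θ0=0°, θ1=90°, θ2=270°
all 25 alternatives checked — unique.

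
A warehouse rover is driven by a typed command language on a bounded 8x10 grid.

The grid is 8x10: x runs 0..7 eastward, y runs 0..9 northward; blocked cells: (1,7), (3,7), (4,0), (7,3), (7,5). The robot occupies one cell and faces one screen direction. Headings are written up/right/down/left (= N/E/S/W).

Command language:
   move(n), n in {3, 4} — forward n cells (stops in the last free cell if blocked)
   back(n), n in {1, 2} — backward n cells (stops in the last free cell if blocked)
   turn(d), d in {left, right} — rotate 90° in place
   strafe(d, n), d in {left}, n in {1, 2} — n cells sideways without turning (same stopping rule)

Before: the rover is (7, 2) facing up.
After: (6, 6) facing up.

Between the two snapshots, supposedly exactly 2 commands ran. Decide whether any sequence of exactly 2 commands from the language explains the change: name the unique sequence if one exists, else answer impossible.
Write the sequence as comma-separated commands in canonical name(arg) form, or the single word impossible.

key: running move(4) before strafe(left, 1) would end elsewhere — order is forced
initial: (7, 2) facing up
[1] after strafe(left, 1): (6, 2) facing up
[2] after move(4): (6, 6) facing up
all 64 alternatives checked — unique.

strafe(left, 1), move(4)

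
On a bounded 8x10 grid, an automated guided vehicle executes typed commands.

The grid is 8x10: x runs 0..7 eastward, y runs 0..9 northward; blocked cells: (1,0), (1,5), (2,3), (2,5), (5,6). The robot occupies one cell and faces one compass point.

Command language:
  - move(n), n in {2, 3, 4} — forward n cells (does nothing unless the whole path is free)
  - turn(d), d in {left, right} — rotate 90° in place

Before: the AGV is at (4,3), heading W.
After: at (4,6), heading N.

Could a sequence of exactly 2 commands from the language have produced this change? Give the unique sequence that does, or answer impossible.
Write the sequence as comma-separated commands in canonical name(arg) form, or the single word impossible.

turn(right), move(3)

key: cell and facing (now N) both changed — the 2 commands mix motion and turning
from: at (4,3), heading W
step 1 (turn(right)): at (4,3), heading N
step 2 (move(3)): at (4,6), heading N
all 25 alternatives checked — unique.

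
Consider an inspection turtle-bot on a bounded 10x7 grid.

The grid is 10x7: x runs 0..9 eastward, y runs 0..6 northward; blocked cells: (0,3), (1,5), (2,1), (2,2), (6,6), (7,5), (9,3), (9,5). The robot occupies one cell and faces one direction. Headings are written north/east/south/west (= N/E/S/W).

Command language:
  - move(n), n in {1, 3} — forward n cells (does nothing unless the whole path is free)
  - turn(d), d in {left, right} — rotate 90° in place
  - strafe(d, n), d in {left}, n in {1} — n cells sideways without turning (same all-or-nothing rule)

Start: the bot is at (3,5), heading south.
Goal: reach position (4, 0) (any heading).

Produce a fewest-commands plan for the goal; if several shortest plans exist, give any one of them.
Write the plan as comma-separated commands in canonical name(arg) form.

begin: at (3,5), heading south
t=1 strafe(left, 1) ⇒ at (4,5), heading south
t=2 move(3) ⇒ at (4,2), heading south
t=3 move(1) ⇒ at (4,1), heading south
t=4 move(1) ⇒ at (4,0), heading south
shorter routes all fall short; 4 is best.

strafe(left, 1), move(3), move(1), move(1)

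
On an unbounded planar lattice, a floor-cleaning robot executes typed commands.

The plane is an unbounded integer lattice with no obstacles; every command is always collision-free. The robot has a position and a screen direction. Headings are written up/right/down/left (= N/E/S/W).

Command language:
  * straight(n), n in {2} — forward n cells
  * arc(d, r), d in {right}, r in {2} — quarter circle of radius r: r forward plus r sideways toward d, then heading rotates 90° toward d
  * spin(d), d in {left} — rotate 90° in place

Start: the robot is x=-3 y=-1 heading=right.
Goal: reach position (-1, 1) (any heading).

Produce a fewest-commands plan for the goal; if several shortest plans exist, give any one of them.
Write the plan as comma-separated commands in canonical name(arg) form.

initial: x=-3 y=-1 heading=right
t=1 spin(left) ⇒ x=-3 y=-1 heading=up
t=2 arc(right, 2) ⇒ x=-1 y=1 heading=right
minimal: 2 command(s), checked below 2.

spin(left), arc(right, 2)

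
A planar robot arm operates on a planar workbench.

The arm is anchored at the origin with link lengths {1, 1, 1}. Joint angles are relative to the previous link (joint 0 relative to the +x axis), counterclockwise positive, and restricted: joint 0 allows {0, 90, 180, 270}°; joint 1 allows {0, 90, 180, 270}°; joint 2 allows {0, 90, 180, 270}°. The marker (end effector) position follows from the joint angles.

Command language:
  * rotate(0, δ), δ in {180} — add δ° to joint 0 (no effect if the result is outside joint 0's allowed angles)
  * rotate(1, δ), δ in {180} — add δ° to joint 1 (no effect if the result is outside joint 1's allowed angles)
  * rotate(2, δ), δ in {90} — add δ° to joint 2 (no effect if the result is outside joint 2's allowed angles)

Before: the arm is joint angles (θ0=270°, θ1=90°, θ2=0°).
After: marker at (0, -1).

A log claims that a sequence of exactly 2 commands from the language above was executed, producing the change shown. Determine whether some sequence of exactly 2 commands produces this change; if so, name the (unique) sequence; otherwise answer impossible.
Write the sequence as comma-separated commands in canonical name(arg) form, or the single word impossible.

rotate(2, 90), rotate(2, 90)

begin: joint angles (θ0=270°, θ1=90°, θ2=0°)
step 1 (rotate(2, 90)): joint angles (θ0=270°, θ1=90°, θ2=90°)
step 2 (rotate(2, 90)): joint angles (θ0=270°, θ1=90°, θ2=180°)
all 9 alternatives checked — unique.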